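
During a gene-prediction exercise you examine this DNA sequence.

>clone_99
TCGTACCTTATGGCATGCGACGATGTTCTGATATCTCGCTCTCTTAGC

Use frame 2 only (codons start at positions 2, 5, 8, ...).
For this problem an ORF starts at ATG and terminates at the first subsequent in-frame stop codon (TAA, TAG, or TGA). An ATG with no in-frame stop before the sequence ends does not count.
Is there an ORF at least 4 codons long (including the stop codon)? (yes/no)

no

Frame 2: CGT ACC TTA TGG CAT GCG ACG ATG TTC TGA TAT CTC GCT CTC TTA — ATG at 23, stop TGA at 29 → 9 nt.
Largest ORF found is 3 codons < 4, so no.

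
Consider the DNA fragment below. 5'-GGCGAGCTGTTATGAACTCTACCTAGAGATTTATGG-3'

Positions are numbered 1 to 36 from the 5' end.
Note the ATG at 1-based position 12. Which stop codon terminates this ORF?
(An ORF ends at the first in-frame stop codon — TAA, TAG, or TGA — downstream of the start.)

Codons from position 12: ATG (12–14), AAC (15–17), TCT (18–20), ACC (21–23), TAG (24–26).
The first in-frame stop codon is TAG.

TAG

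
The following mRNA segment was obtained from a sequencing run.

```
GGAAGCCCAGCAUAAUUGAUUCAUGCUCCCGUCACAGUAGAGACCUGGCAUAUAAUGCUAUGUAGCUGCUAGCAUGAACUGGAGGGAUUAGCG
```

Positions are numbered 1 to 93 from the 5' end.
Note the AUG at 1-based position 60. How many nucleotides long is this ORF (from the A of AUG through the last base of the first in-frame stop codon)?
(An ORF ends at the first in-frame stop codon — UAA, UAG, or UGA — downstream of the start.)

6

Codons from position 60: AUG (60–62), UAG (63–65).
UAG is the first in-frame stop; ORF spans 60–65, 6 nucleotides.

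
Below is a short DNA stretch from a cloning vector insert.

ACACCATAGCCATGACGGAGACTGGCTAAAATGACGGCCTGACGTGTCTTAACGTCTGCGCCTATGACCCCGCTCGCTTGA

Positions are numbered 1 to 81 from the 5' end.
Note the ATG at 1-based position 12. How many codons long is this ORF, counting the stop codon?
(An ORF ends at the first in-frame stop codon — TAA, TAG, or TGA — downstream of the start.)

Codons from position 12: ATG (12–14), ACG (15–17), GAG (18–20), ACT (21–23), GGC (24–26), TAA (27–29).
TAA is the first in-frame stop; that's 6 codons including the stop.

6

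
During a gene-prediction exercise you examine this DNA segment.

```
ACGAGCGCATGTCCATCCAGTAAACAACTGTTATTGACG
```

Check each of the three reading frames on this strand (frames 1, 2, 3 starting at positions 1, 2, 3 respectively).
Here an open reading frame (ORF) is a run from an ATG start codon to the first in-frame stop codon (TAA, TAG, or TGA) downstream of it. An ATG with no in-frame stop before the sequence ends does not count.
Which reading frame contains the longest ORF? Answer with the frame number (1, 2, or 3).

3

Frame 1: ACG AGC GCA TGT CCA TCC AGT AAA CAA CTG TTA TTG ACG — no ATG→stop ORF.
Frame 2: CGA GCG CAT GTC CAT CCA GTA AAC AAC TGT TAT TGA — no ATG→stop ORF.
Frame 3: GAG CGC ATG TCC ATC CAG TAA ACA ACT GTT ATT GAC — ATG at 9, stop TAA at 21 → 15 nt.
Longest ORF is 15 nt in frame 3 (positions 9–23).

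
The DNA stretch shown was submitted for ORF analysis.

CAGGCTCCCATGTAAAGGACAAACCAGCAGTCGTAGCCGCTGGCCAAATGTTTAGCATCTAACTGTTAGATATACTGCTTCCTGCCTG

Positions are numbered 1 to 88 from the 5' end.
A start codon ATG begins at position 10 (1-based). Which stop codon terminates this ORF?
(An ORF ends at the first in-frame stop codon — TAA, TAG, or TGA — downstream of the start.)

Codons from position 10: ATG (10–12), TAA (13–15).
The first in-frame stop codon is TAA.

TAA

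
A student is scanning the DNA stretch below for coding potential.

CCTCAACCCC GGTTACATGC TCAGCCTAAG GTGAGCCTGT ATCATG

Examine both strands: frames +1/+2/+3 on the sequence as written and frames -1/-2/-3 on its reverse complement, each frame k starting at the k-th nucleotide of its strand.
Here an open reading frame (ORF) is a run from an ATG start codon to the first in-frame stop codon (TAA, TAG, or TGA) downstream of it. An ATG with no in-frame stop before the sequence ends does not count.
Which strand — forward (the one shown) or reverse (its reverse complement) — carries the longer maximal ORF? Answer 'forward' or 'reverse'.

Reverse complement (5'→3'): CATGATACAGGCTCACCTTAGGCTGAGCATGTAACCGGGGTTGAGG
Frame +1: CCT CAA CCC CGG TTA CAT GCT CAG CCT AAG GTG AGC CTG TAT CAT — no ATG→stop ORF.
Frame +2: CTC AAC CCC GGT TAC ATG CTC AGC CTA AGG TGA GCC TGT ATC ATG — ATG at 17, stop TGA at 32 → 18 nt.
Frame +3: TCA ACC CCG GTT ACA TGC TCA GCC TAA GGT GAG CCT GTA TCA — no ATG→stop ORF.
Frame -1: CAT GAT ACA GGC TCA CCT TAG GCT GAG CAT GTA ACC GGG GTT GAG — no ATG→stop ORF.
Frame -2: ATG ATA CAG GCT CAC CTT AGG CTG AGC ATG TAA CCG GGG TTG AGG — ATG at 2, stop TAA at 32 → 33 nt; ATG at 29, stop TAA at 32 → 6 nt.
Frame -3: TGA TAC AGG CTC ACC TTA GGC TGA GCA TGT AAC CGG GGT TGA — no ATG→stop ORF.
Forward-strand max 18 nt; reverse-strand max 33 nt. The reverse strand has the longer ORF.

reverse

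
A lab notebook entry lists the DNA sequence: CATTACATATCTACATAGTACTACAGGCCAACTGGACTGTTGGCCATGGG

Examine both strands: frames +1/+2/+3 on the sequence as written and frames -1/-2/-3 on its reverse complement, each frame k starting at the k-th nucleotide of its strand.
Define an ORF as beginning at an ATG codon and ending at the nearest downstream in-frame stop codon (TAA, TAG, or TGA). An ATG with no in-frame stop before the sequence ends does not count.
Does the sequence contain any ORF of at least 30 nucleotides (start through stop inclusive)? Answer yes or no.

no

Reverse complement (5'→3'): CCCATGGCCAACAGTCCAGTTGGCCTGTAGTACTATGTAGATATGTAATG
Frame +1: CAT TAC ATA TCT ACA TAG TAC TAC AGG CCA ACT GGA CTG TTG GCC ATG — no ATG→stop ORF.
Frame +2: ATT ACA TAT CTA CAT AGT ACT ACA GGC CAA CTG GAC TGT TGG CCA TGG — no ATG→stop ORF.
Frame +3: TTA CAT ATC TAC ATA GTA CTA CAG GCC AAC TGG ACT GTT GGC CAT GGG — no ATG→stop ORF.
Frame -1: CCC ATG GCC AAC AGT CCA GTT GGC CTG TAG TAC TAT GTA GAT ATG TAA — ATG at 4, stop TAG at 28 → 27 nt; ATG at 43, stop TAA at 46 → 6 nt.
Frame -2: CCA TGG CCA ACA GTC CAG TTG GCC TGT AGT ACT ATG TAG ATA TGT AAT — ATG at 35, stop TAG at 38 → 6 nt.
Frame -3: CAT GGC CAA CAG TCC AGT TGG CCT GTA GTA CTA TGT AGA TAT GTA ATG — no ATG→stop ORF.
Largest ORF found is 27 nucleotides < 30, so no.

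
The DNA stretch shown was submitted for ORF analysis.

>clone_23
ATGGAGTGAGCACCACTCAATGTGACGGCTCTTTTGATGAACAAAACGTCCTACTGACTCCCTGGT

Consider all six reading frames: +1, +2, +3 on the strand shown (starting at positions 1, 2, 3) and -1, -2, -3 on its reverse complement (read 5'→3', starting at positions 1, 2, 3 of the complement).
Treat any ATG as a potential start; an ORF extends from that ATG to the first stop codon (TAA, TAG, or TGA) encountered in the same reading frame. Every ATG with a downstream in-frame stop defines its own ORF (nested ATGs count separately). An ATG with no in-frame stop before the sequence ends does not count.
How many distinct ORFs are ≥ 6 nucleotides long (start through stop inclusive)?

3

Reverse complement (5'→3'): ACCAGGGAGTCAGTAGGACGTTTTGTTCATCAAAAGAGCCGTCACATTGAGTGGTGCTCACTCCAT
Frame +1: ATG GAG TGA GCA CCA CTC AAT GTG ACG GCT CTT TTG ATG AAC AAA ACG TCC TAC TGA CTC CCT GGT — ATG at 1, stop TGA at 7 → 9 nt; ATG at 37, stop TGA at 55 → 21 nt.
Frame +2: TGG AGT GAG CAC CAC TCA ATG TGA CGG CTC TTT TGA TGA ACA AAA CGT CCT ACT GAC TCC CTG — ATG at 20, stop TGA at 23 → 6 nt.
Frame +3: GGA GTG AGC ACC ACT CAA TGT GAC GGC TCT TTT GAT GAA CAA AAC GTC CTA CTG ACT CCC TGG — no ATG→stop ORF.
Frame -1: ACC AGG GAG TCA GTA GGA CGT TTT GTT CAT CAA AAG AGC CGT CAC ATT GAG TGG TGC TCA CTC CAT — no ATG→stop ORF.
Frame -2: CCA GGG AGT CAG TAG GAC GTT TTG TTC ATC AAA AGA GCC GTC ACA TTG AGT GGT GCT CAC TCC — no ATG→stop ORF.
Frame -3: CAG GGA GTC AGT AGG ACG TTT TGT TCA TCA AAA GAG CCG TCA CAT TGA GTG GTG CTC ACT CCA — no ATG→stop ORF.
ORFs ≥ 6 nucleotides: frame +1 1–9 (9 nucleotides), frame +1 37–57 (21 nucleotides), frame +2 20–25 (6 nucleotides). Count = 3.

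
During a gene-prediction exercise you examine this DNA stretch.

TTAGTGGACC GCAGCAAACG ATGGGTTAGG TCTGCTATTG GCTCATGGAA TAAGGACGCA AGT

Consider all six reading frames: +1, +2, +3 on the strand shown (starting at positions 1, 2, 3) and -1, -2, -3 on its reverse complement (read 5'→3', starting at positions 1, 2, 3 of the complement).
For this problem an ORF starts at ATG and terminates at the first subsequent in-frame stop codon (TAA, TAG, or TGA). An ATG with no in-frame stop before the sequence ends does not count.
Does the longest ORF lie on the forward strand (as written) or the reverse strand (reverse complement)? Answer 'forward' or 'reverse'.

Reverse complement (5'→3'): ACTTGCGTCCTTATTCCATGAGCCAATAGCAGACCTAACCCATCGTTTGCTGCGGTCCACTAA
Frame +1: TTA GTG GAC CGC AGC AAA CGA TGG GTT AGG TCT GCT ATT GGC TCA TGG AAT AAG GAC GCA AGT — no ATG→stop ORF.
Frame +2: TAG TGG ACC GCA GCA AAC GAT GGG TTA GGT CTG CTA TTG GCT CAT GGA ATA AGG ACG CAA — no ATG→stop ORF.
Frame +3: AGT GGA CCG CAG CAA ACG ATG GGT TAG GTC TGC TAT TGG CTC ATG GAA TAA GGA CGC AAG — ATG at 21, stop TAG at 27 → 9 nt; ATG at 45, stop TAA at 51 → 9 nt.
Frame -1: ACT TGC GTC CTT ATT CCA TGA GCC AAT AGC AGA CCT AAC CCA TCG TTT GCT GCG GTC CAC TAA — no ATG→stop ORF.
Frame -2: CTT GCG TCC TTA TTC CAT GAG CCA ATA GCA GAC CTA ACC CAT CGT TTG CTG CGG TCC ACT — no ATG→stop ORF.
Frame -3: TTG CGT CCT TAT TCC ATG AGC CAA TAG CAG ACC TAA CCC ATC GTT TGC TGC GGT CCA CTA — ATG at 18, stop TAG at 27 → 12 nt.
Forward-strand max 9 nt; reverse-strand max 12 nt. The reverse strand has the longer ORF.

reverse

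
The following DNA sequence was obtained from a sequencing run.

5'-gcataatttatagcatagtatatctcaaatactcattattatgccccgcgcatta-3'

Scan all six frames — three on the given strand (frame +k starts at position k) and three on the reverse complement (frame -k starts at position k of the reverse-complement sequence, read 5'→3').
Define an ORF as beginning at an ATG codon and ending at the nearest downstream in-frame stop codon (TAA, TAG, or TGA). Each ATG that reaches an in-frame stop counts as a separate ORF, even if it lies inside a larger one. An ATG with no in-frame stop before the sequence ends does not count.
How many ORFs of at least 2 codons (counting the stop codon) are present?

3

Reverse complement (5'→3'): TAATGCGCGGGGCATAATAATGAGTATTTGAGATATACTATGCTATAAATTATGC
Frame +1: GCA TAA TTT ATA GCA TAG TAT ATC TCA AAT ACT CAT TAT TAT GCC CCG CGC ATT — no ATG→stop ORF.
Frame +2: CAT AAT TTA TAG CAT AGT ATA TCT CAA ATA CTC ATT ATT ATG CCC CGC GCA TTA — no ATG→stop ORF.
Frame +3: ATA ATT TAT AGC ATA GTA TAT CTC AAA TAC TCA TTA TTA TGC CCC GCG CAT — no ATG→stop ORF.
Frame -1: TAA TGC GCG GGG CAT AAT AAT GAG TAT TTG AGA TAT ACT ATG CTA TAA ATT ATG — ATG at 40, stop TAA at 46 → 9 nt.
Frame -2: AAT GCG CGG GGC ATA ATA ATG AGT ATT TGA GAT ATA CTA TGC TAT AAA TTA TGC — ATG at 20, stop TGA at 29 → 12 nt.
Frame -3: ATG CGC GGG GCA TAA TAA TGA GTA TTT GAG ATA TAC TAT GCT ATA AAT TAT — ATG at 3, stop TAA at 15 → 15 nt.
ORFs ≥ 2 codons: frame -1 40–48 (3 codons), frame -2 20–31 (4 codons), frame -3 3–17 (5 codons). Count = 3.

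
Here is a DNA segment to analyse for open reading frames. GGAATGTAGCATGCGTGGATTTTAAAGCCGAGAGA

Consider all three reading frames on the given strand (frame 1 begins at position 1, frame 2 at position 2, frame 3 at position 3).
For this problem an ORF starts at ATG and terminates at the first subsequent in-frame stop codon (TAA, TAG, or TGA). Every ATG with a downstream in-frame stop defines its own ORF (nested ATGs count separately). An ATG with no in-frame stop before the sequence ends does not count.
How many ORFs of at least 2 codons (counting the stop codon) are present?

Frame 1: GGA ATG TAG CAT GCG TGG ATT TTA AAG CCG AGA — ATG at 4, stop TAG at 7 → 6 nt.
Frame 2: GAA TGT AGC ATG CGT GGA TTT TAA AGC CGA GAG — ATG at 11, stop TAA at 23 → 15 nt.
Frame 3: AAT GTA GCA TGC GTG GAT TTT AAA GCC GAG AGA — no ATG→stop ORF.
ORFs ≥ 2 codons: frame 1 4–9 (2 codons), frame 2 11–25 (5 codons). Count = 2.

2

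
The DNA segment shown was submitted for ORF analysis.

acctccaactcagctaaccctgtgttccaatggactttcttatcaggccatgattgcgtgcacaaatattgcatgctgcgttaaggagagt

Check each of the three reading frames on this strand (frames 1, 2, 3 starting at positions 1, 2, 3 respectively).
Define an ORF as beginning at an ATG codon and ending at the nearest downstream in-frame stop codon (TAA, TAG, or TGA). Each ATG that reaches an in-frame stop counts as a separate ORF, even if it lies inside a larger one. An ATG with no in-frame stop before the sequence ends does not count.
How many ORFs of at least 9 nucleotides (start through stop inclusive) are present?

Frame 1: ACC TCC AAC TCA GCT AAC CCT GTG TTC CAA TGG ACT TTC TTA TCA GGC CAT GAT TGC GTG CAC AAA TAT TGC ATG CTG CGT TAA GGA GAG — ATG at 73, stop TAA at 82 → 12 nt.
Frame 2: CCT CCA ACT CAG CTA ACC CTG TGT TCC AAT GGA CTT TCT TAT CAG GCC ATG ATT GCG TGC ACA AAT ATT GCA TGC TGC GTT AAG GAG AGT — no ATG→stop ORF.
Frame 3: CTC CAA CTC AGC TAA CCC TGT GTT CCA ATG GAC TTT CTT ATC AGG CCA TGA TTG CGT GCA CAA ATA TTG CAT GCT GCG TTA AGG AGA — ATG at 30, stop TGA at 51 → 24 nt.
ORFs ≥ 9 nucleotides: frame 1 73–84 (12 nucleotides), frame 3 30–53 (24 nucleotides). Count = 2.

2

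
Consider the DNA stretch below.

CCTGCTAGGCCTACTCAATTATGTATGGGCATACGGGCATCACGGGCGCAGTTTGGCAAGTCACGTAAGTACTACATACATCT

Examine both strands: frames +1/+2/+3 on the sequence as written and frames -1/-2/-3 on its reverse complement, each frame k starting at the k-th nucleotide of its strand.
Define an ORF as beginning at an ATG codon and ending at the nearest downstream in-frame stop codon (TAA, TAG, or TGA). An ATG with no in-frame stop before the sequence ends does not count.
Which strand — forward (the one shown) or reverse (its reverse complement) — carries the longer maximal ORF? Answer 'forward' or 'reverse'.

Reverse complement (5'→3'): AGATGTATGTAGTACTTACGTGACTTGCCAAACTGCGCCCGTGATGCCCGTATGCCCATACATAATTGAGTAGGCCTAGCAGG
Frame +1: CCT GCT AGG CCT ACT CAA TTA TGT ATG GGC ATA CGG GCA TCA CGG GCG CAG TTT GGC AAG TCA CGT AAG TAC TAC ATA CAT — no ATG→stop ORF.
Frame +2: CTG CTA GGC CTA CTC AAT TAT GTA TGG GCA TAC GGG CAT CAC GGG CGC AGT TTG GCA AGT CAC GTA AGT ACT ACA TAC ATC — no ATG→stop ORF.
Frame +3: TGC TAG GCC TAC TCA ATT ATG TAT GGG CAT ACG GGC ATC ACG GGC GCA GTT TGG CAA GTC ACG TAA GTA CTA CAT ACA TCT — ATG at 21, stop TAA at 66 → 48 nt.
Frame -1: AGA TGT ATG TAG TAC TTA CGT GAC TTG CCA AAC TGC GCC CGT GAT GCC CGT ATG CCC ATA CAT AAT TGA GTA GGC CTA GCA — ATG at 7, stop TAG at 10 → 6 nt; ATG at 52, stop TGA at 67 → 18 nt.
Frame -2: GAT GTA TGT AGT ACT TAC GTG ACT TGC CAA ACT GCG CCC GTG ATG CCC GTA TGC CCA TAC ATA ATT GAG TAG GCC TAG CAG — ATG at 44, stop TAG at 71 → 30 nt.
Frame -3: ATG TAT GTA GTA CTT ACG TGA CTT GCC AAA CTG CGC CCG TGA TGC CCG TAT GCC CAT ACA TAA TTG AGT AGG CCT AGC AGG — ATG at 3, stop TGA at 21 → 21 nt.
Forward-strand max 48 nt; reverse-strand max 30 nt. The forward strand has the longer ORF.

forward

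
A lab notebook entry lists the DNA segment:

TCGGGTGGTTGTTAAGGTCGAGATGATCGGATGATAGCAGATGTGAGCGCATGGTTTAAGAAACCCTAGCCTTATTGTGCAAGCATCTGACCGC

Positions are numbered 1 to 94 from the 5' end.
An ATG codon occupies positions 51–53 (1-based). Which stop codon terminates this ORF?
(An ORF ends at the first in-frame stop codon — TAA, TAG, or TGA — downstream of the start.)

Codons from position 51: ATG (51–53), GTT (54–56), TAA (57–59).
The first in-frame stop codon is TAA.

TAA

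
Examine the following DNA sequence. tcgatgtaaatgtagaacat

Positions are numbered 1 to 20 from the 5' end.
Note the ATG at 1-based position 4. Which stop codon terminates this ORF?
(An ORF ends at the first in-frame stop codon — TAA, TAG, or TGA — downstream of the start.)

TAA

Codons from position 4: ATG (4–6), TAA (7–9).
The first in-frame stop codon is TAA.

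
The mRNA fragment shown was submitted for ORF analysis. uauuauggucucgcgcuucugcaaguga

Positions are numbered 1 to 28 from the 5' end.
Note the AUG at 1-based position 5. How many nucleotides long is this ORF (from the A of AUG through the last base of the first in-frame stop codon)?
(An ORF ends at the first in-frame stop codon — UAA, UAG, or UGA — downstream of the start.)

24

Codons from position 5: AUG (5–7), GUC (8–10), UCG (11–13), CGC (14–16), UUC (17–19), UGC (20–22), AAG (23–25), UGA (26–28).
UGA is the first in-frame stop; ORF spans 5–28, 24 nucleotides.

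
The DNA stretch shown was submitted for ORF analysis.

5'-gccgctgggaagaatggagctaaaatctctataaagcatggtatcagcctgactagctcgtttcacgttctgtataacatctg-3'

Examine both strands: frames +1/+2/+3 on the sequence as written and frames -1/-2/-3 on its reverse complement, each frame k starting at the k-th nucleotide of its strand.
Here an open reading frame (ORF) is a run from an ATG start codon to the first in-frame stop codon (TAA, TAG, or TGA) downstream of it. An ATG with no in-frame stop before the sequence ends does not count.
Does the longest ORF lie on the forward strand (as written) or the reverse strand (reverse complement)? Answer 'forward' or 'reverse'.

Reverse complement (5'→3'): CAGATGTTATACAGAACGTGAAACGAGCTAGTCAGGCTGATACCATGCTTTATAGAGATTTTAGCTCCATTCTTCCCAGCGGC
Frame +1: GCC GCT GGG AAG AAT GGA GCT AAA ATC TCT ATA AAG CAT GGT ATC AGC CTG ACT AGC TCG TTT CAC GTT CTG TAT AAC ATC — no ATG→stop ORF.
Frame +2: CCG CTG GGA AGA ATG GAG CTA AAA TCT CTA TAA AGC ATG GTA TCA GCC TGA CTA GCT CGT TTC ACG TTC TGT ATA ACA TCT — ATG at 14, stop TAA at 32 → 21 nt; ATG at 38, stop TGA at 50 → 15 nt.
Frame +3: CGC TGG GAA GAA TGG AGC TAA AAT CTC TAT AAA GCA TGG TAT CAG CCT GAC TAG CTC GTT TCA CGT TCT GTA TAA CAT CTG — no ATG→stop ORF.
Frame -1: CAG ATG TTA TAC AGA ACG TGA AAC GAG CTA GTC AGG CTG ATA CCA TGC TTT ATA GAG ATT TTA GCT CCA TTC TTC CCA GCG — ATG at 4, stop TGA at 19 → 18 nt.
Frame -2: AGA TGT TAT ACA GAA CGT GAA ACG AGC TAG TCA GGC TGA TAC CAT GCT TTA TAG AGA TTT TAG CTC CAT TCT TCC CAG CGG — no ATG→stop ORF.
Frame -3: GAT GTT ATA CAG AAC GTG AAA CGA GCT AGT CAG GCT GAT ACC ATG CTT TAT AGA GAT TTT AGC TCC ATT CTT CCC AGC GGC — no ATG→stop ORF.
Forward-strand max 21 nt; reverse-strand max 18 nt. The forward strand has the longer ORF.

forward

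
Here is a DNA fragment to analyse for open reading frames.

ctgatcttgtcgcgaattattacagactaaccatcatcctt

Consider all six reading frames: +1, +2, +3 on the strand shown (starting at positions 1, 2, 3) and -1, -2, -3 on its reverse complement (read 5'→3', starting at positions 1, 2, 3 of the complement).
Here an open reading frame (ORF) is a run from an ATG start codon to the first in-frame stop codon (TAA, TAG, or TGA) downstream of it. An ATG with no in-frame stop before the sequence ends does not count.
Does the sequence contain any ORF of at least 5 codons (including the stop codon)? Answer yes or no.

Reverse complement (5'→3'): AAGGATGATGGTTAGTCTGTAATAATTCGCGACAAGATCAG
Frame +1: CTG ATC TTG TCG CGA ATT ATT ACA GAC TAA CCA TCA TCC — no ATG→stop ORF.
Frame +2: TGA TCT TGT CGC GAA TTA TTA CAG ACT AAC CAT CAT CCT — no ATG→stop ORF.
Frame +3: GAT CTT GTC GCG AAT TAT TAC AGA CTA ACC ATC ATC CTT — no ATG→stop ORF.
Frame -1: AAG GAT GAT GGT TAG TCT GTA ATA ATT CGC GAC AAG ATC — no ATG→stop ORF.
Frame -2: AGG ATG ATG GTT AGT CTG TAA TAA TTC GCG ACA AGA TCA — ATG at 5, stop TAA at 20 → 18 nt; ATG at 8, stop TAA at 20 → 15 nt.
Frame -3: GGA TGA TGG TTA GTC TGT AAT AAT TCG CGA CAA GAT CAG — no ATG→stop ORF.
Frame -2 has an ORF of 6 codons (positions 5–22) ≥ 5, so yes.

yes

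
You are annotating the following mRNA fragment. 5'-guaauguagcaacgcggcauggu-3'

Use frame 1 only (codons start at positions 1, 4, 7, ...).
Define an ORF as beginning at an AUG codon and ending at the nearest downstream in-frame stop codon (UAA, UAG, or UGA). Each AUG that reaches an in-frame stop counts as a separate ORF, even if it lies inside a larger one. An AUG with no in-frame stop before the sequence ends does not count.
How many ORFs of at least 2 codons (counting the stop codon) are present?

Frame 1: GUA AUG UAG CAA CGC GGC AUG — AUG at 4, stop UAG at 7 → 6 nt.
ORFs ≥ 2 codons: frame 1 4–9 (2 codons). Count = 1.

1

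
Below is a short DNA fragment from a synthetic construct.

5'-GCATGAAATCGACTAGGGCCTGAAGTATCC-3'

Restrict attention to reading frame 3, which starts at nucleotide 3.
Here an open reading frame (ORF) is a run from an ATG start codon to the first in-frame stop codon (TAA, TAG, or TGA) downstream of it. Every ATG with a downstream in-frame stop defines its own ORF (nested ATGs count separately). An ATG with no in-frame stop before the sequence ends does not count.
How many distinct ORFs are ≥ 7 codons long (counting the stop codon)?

1

Frame 3: ATG AAA TCG ACT AGG GCC TGA AGT ATC — ATG at 3, stop TGA at 21 → 21 nt.
ORFs ≥ 7 codons: frame 3 3–23 (7 codons). Count = 1.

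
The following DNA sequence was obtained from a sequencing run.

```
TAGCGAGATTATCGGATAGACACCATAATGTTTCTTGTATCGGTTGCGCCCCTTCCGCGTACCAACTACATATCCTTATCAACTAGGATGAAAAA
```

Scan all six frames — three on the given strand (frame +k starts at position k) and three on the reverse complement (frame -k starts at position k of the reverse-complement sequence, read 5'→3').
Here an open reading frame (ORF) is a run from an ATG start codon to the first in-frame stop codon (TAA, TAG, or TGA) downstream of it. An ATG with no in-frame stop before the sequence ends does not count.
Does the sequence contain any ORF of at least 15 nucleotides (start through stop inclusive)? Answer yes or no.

yes

Reverse complement (5'→3'): TTTTTCATCCTAGTTGATAAGGATATGTAGTTGGTACGCGGAAGGGGCGCAACCGATACAAGAAACATTATGGTGTCTATCCGATAATCTCGCTA
Frame +1: TAG CGA GAT TAT CGG ATA GAC ACC ATA ATG TTT CTT GTA TCG GTT GCG CCC CTT CCG CGT ACC AAC TAC ATA TCC TTA TCA ACT AGG ATG AAA — no ATG→stop ORF.
Frame +2: AGC GAG ATT ATC GGA TAG ACA CCA TAA TGT TTC TTG TAT CGG TTG CGC CCC TTC CGC GTA CCA ACT ACA TAT CCT TAT CAA CTA GGA TGA AAA — no ATG→stop ORF.
Frame +3: GCG AGA TTA TCG GAT AGA CAC CAT AAT GTT TCT TGT ATC GGT TGC GCC CCT TCC GCG TAC CAA CTA CAT ATC CTT ATC AAC TAG GAT GAA AAA — no ATG→stop ORF.
Frame -1: TTT TTC ATC CTA GTT GAT AAG GAT ATG TAG TTG GTA CGC GGA AGG GGC GCA ACC GAT ACA AGA AAC ATT ATG GTG TCT ATC CGA TAA TCT CGC — ATG at 25, stop TAG at 28 → 6 nt; ATG at 70, stop TAA at 85 → 18 nt.
Frame -2: TTT TCA TCC TAG TTG ATA AGG ATA TGT AGT TGG TAC GCG GAA GGG GCG CAA CCG ATA CAA GAA ACA TTA TGG TGT CTA TCC GAT AAT CTC GCT — no ATG→stop ORF.
Frame -3: TTT CAT CCT AGT TGA TAA GGA TAT GTA GTT GGT ACG CGG AAG GGG CGC AAC CGA TAC AAG AAA CAT TAT GGT GTC TAT CCG ATA ATC TCG CTA — no ATG→stop ORF.
Frame -1 has an ORF of 18 nucleotides (positions 70–87) ≥ 15, so yes.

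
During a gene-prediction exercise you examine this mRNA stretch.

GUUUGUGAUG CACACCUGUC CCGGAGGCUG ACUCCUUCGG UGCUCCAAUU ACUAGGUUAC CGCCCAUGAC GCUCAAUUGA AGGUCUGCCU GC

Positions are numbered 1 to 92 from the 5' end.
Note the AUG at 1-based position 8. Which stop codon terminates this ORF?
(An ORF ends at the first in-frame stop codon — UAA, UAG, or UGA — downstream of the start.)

UGA

Codons from position 8: AUG (8–10), CAC (11–13), ACC (14–16), UGU (17–19), CCC (20–22), GGA (23–25), GGC (26–28), UGA (29–31).
The first in-frame stop codon is UGA.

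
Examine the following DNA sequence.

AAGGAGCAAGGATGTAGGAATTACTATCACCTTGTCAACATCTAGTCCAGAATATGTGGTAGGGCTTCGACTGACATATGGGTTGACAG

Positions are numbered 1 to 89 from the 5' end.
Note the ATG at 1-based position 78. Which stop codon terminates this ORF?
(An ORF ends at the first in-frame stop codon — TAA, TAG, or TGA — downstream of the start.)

Codons from position 78: ATG (78–80), GGT (81–83), TGA (84–86).
The first in-frame stop codon is TGA.

TGA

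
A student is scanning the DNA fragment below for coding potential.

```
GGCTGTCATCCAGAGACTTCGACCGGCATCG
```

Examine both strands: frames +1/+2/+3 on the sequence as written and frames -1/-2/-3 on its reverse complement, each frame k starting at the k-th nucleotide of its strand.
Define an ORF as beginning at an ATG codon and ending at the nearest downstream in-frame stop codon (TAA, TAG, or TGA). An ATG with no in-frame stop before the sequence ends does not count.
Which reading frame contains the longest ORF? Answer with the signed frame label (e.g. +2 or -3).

-3

Reverse complement (5'→3'): CGATGCCGGTCGAAGTCTCTGGATGACAGCC
Frame +1: GGC TGT CAT CCA GAG ACT TCG ACC GGC ATC — no ATG→stop ORF.
Frame +2: GCT GTC ATC CAG AGA CTT CGA CCG GCA TCG — no ATG→stop ORF.
Frame +3: CTG TCA TCC AGA GAC TTC GAC CGG CAT — no ATG→stop ORF.
Frame -1: CGA TGC CGG TCG AAG TCT CTG GAT GAC AGC — no ATG→stop ORF.
Frame -2: GAT GCC GGT CGA AGT CTC TGG ATG ACA GCC — no ATG→stop ORF.
Frame -3: ATG CCG GTC GAA GTC TCT GGA TGA CAG — ATG at 3, stop TGA at 24 → 24 nt.
Longest ORF is 24 nt in frame -3 (positions 3–26).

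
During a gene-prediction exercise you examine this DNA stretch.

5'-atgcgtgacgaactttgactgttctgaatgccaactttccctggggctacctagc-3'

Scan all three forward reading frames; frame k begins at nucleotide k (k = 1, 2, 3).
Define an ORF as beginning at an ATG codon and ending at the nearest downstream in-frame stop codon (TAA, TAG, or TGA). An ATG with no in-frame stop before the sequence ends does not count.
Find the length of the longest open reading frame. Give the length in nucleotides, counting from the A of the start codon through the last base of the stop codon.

27

Frame 1: ATG CGT GAC GAA CTT TGA CTG TTC TGA ATG CCA ACT TTC CCT GGG GCT ACC TAG — ATG at 1, stop TGA at 16 → 18 nt; ATG at 28, stop TAG at 52 → 27 nt.
Frame 2: TGC GTG ACG AAC TTT GAC TGT TCT GAA TGC CAA CTT TCC CTG GGG CTA CCT AGC — no ATG→stop ORF.
Frame 3: GCG TGA CGA ACT TTG ACT GTT CTG AAT GCC AAC TTT CCC TGG GGC TAC CTA — no ATG→stop ORF.
Longest: frame 1, positions 28–54, 27 nt = 9 codons = 8 aa. → 27 nucleotides.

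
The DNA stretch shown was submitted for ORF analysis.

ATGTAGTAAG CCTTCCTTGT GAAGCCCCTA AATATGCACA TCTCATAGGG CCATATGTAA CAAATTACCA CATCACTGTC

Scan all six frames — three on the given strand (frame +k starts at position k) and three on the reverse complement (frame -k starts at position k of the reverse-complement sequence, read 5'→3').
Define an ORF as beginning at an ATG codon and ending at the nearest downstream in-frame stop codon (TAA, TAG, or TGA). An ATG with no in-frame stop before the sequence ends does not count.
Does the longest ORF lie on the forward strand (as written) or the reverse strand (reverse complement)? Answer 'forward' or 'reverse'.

forward

Reverse complement (5'→3'): GACAGTGATGTGGTAATTTGTTACATATGGCCCTATGAGATGTGCATATTTAGGGGCTTCACAAGGAAGGCTTACTACAT
Frame +1: ATG TAG TAA GCC TTC CTT GTG AAG CCC CTA AAT ATG CAC ATC TCA TAG GGC CAT ATG TAA CAA ATT ACC ACA TCA CTG — ATG at 1, stop TAG at 4 → 6 nt; ATG at 34, stop TAG at 46 → 15 nt; ATG at 55, stop TAA at 58 → 6 nt.
Frame +2: TGT AGT AAG CCT TCC TTG TGA AGC CCC TAA ATA TGC ACA TCT CAT AGG GCC ATA TGT AAC AAA TTA CCA CAT CAC TGT — no ATG→stop ORF.
Frame +3: GTA GTA AGC CTT CCT TGT GAA GCC CCT AAA TAT GCA CAT CTC ATA GGG CCA TAT GTA ACA AAT TAC CAC ATC ACT GTC — no ATG→stop ORF.
Frame -1: GAC AGT GAT GTG GTA ATT TGT TAC ATA TGG CCC TAT GAG ATG TGC ATA TTT AGG GGC TTC ACA AGG AAG GCT TAC TAC — no ATG→stop ORF.
Frame -2: ACA GTG ATG TGG TAA TTT GTT ACA TAT GGC CCT ATG AGA TGT GCA TAT TTA GGG GCT TCA CAA GGA AGG CTT ACT ACA — ATG at 8, stop TAA at 14 → 9 nt.
Frame -3: CAG TGA TGT GGT AAT TTG TTA CAT ATG GCC CTA TGA GAT GTG CAT ATT TAG GGG CTT CAC AAG GAA GGC TTA CTA CAT — ATG at 27, stop TGA at 36 → 12 nt.
Forward-strand max 15 nt; reverse-strand max 12 nt. The forward strand has the longer ORF.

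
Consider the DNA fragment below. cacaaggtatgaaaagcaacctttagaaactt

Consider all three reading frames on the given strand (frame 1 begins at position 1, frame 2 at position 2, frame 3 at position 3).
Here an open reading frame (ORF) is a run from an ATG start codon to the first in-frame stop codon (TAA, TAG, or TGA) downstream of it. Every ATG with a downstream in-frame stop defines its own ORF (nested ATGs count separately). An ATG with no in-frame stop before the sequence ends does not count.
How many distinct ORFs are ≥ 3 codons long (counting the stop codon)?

Frame 1: CAC AAG GTA TGA AAA GCA ACC TTT AGA AAC — no ATG→stop ORF.
Frame 2: ACA AGG TAT GAA AAG CAA CCT TTA GAA ACT — no ATG→stop ORF.
Frame 3: CAA GGT ATG AAA AGC AAC CTT TAG AAA CTT — ATG at 9, stop TAG at 24 → 18 nt.
ORFs ≥ 3 codons: frame 3 9–26 (6 codons). Count = 1.

1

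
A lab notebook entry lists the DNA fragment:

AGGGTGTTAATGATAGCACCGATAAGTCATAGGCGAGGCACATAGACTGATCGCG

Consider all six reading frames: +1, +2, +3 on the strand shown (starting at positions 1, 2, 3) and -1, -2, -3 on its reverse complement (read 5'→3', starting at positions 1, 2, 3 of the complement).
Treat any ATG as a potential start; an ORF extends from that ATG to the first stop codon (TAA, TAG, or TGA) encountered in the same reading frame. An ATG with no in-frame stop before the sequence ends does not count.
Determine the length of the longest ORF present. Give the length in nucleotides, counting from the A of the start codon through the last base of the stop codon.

36

Reverse complement (5'→3'): CGCGATCAGTCTATGTGCCTCGCCTATGACTTATCGGTGCTATCATTAACACCCT
Frame +1: AGG GTG TTA ATG ATA GCA CCG ATA AGT CAT AGG CGA GGC ACA TAG ACT GAT CGC — ATG at 10, stop TAG at 43 → 36 nt.
Frame +2: GGG TGT TAA TGA TAG CAC CGA TAA GTC ATA GGC GAG GCA CAT AGA CTG ATC GCG — no ATG→stop ORF.
Frame +3: GGT GTT AAT GAT AGC ACC GAT AAG TCA TAG GCG AGG CAC ATA GAC TGA TCG — no ATG→stop ORF.
Frame -1: CGC GAT CAG TCT ATG TGC CTC GCC TAT GAC TTA TCG GTG CTA TCA TTA ACA CCC — no ATG→stop ORF.
Frame -2: GCG ATC AGT CTA TGT GCC TCG CCT ATG ACT TAT CGG TGC TAT CAT TAA CAC CCT — ATG at 26, stop TAA at 47 → 24 nt.
Frame -3: CGA TCA GTC TAT GTG CCT CGC CTA TGA CTT ATC GGT GCT ATC ATT AAC ACC — no ATG→stop ORF.
Longest: frame +1, positions 10–45, 36 nt = 12 codons = 11 aa. → 36 nucleotides.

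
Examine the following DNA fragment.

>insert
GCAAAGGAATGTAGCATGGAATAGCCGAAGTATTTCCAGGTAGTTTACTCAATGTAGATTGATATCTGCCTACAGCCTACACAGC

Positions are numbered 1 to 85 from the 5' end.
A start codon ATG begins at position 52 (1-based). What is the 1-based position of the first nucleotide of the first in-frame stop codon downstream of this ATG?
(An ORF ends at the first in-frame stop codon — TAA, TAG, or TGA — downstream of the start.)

55

Codons from position 52: ATG (52–54), TAG (55–57).
TAG is a stop codon; it begins at position 55.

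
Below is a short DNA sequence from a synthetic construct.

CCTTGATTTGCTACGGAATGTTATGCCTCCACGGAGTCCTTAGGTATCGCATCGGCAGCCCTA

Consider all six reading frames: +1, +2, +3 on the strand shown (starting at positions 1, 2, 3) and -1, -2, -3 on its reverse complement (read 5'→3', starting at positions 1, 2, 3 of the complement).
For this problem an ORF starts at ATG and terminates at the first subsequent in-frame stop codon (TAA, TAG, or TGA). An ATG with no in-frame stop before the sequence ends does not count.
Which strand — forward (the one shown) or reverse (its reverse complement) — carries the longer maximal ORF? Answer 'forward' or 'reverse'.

Reverse complement (5'→3'): TAGGGCTGCCGATGCGATACCTAAGGACTCCGTGGAGGCATAACATTCCGTAGCAAATCAAGG
Frame +1: CCT TGA TTT GCT ACG GAA TGT TAT GCC TCC ACG GAG TCC TTA GGT ATC GCA TCG GCA GCC CTA — no ATG→stop ORF.
Frame +2: CTT GAT TTG CTA CGG AAT GTT ATG CCT CCA CGG AGT CCT TAG GTA TCG CAT CGG CAG CCC — ATG at 23, stop TAG at 41 → 21 nt.
Frame +3: TTG ATT TGC TAC GGA ATG TTA TGC CTC CAC GGA GTC CTT AGG TAT CGC ATC GGC AGC CCT — no ATG→stop ORF.
Frame -1: TAG GGC TGC CGA TGC GAT ACC TAA GGA CTC CGT GGA GGC ATA ACA TTC CGT AGC AAA TCA AGG — no ATG→stop ORF.
Frame -2: AGG GCT GCC GAT GCG ATA CCT AAG GAC TCC GTG GAG GCA TAA CAT TCC GTA GCA AAT CAA — no ATG→stop ORF.
Frame -3: GGG CTG CCG ATG CGA TAC CTA AGG ACT CCG TGG AGG CAT AAC ATT CCG TAG CAA ATC AAG — ATG at 12, stop TAG at 51 → 42 nt.
Forward-strand max 21 nt; reverse-strand max 42 nt. The reverse strand has the longer ORF.

reverse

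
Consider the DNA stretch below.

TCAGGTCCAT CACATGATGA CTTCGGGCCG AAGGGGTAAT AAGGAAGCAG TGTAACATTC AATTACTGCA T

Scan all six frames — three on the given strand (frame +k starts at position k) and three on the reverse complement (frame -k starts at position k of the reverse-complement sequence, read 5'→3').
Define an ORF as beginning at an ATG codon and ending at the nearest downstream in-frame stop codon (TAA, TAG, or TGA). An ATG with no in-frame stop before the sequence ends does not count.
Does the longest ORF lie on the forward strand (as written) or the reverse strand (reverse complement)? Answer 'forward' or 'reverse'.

Reverse complement (5'→3'): ATGCAGTAATTGAATGTTACACTGCTTCCTTATTACCCCTTCGGCCCGAAGTCATCATGTGATGGACCTGA
Frame +1: TCA GGT CCA TCA CAT GAT GAC TTC GGG CCG AAG GGG TAA TAA GGA AGC AGT GTA ACA TTC AAT TAC TGC — no ATG→stop ORF.
Frame +2: CAG GTC CAT CAC ATG ATG ACT TCG GGC CGA AGG GGT AAT AAG GAA GCA GTG TAA CAT TCA ATT ACT GCA — ATG at 14, stop TAA at 53 → 42 nt; ATG at 17, stop TAA at 53 → 39 nt.
Frame +3: AGG TCC ATC ACA TGA TGA CTT CGG GCC GAA GGG GTA ATA AGG AAG CAG TGT AAC ATT CAA TTA CTG CAT — no ATG→stop ORF.
Frame -1: ATG CAG TAA TTG AAT GTT ACA CTG CTT CCT TAT TAC CCC TTC GGC CCG AAG TCA TCA TGT GAT GGA CCT — ATG at 1, stop TAA at 7 → 9 nt.
Frame -2: TGC AGT AAT TGA ATG TTA CAC TGC TTC CTT ATT ACC CCT TCG GCC CGA AGT CAT CAT GTG ATG GAC CTG — no ATG→stop ORF.
Frame -3: GCA GTA ATT GAA TGT TAC ACT GCT TCC TTA TTA CCC CTT CGG CCC GAA GTC ATC ATG TGA TGG ACC TGA — ATG at 57, stop TGA at 60 → 6 nt.
Forward-strand max 42 nt; reverse-strand max 9 nt. The forward strand has the longer ORF.

forward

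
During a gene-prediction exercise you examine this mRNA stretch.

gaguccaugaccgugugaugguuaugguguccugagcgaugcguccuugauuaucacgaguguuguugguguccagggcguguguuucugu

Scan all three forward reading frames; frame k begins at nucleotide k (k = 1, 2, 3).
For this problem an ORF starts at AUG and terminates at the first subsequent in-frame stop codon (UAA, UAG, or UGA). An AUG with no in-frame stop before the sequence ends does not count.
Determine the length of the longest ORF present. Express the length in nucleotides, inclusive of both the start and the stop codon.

Frame 1: GAG UCC AUG ACC GUG UGA UGG UUA UGG UGU CCU GAG CGA UGC GUC CUU GAU UAU CAC GAG UGU UGU UGG UGU CCA GGG CGU GUG UUU CUG — AUG at 7, stop UGA at 16 → 12 nt.
Frame 2: AGU CCA UGA CCG UGU GAU GGU UAU GGU GUC CUG AGC GAU GCG UCC UUG AUU AUC ACG AGU GUU GUU GGU GUC CAG GGC GUG UGU UUC UGU — no AUG→stop ORF.
Frame 3: GUC CAU GAC CGU GUG AUG GUU AUG GUG UCC UGA GCG AUG CGU CCU UGA UUA UCA CGA GUG UUG UUG GUG UCC AGG GCG UGU GUU UCU — AUG at 18, stop UGA at 33 → 18 nt; AUG at 24, stop UGA at 33 → 12 nt; AUG at 39, stop UGA at 48 → 12 nt.
Longest: frame 3, positions 18–35, 18 nt = 6 codons = 5 aa. → 18 nucleotides.

18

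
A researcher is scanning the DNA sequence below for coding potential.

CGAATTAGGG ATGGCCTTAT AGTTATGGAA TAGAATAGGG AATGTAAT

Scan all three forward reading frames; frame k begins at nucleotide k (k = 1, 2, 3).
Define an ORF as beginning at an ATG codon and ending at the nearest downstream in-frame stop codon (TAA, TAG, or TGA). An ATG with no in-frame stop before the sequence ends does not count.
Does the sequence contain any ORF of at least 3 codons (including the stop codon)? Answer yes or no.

Frame 1: CGA ATT AGG GAT GGC CTT ATA GTT ATG GAA TAG AAT AGG GAA TGT AAT — ATG at 25, stop TAG at 31 → 9 nt.
Frame 2: GAA TTA GGG ATG GCC TTA TAG TTA TGG AAT AGA ATA GGG AAT GTA — ATG at 11, stop TAG at 20 → 12 nt.
Frame 3: AAT TAG GGA TGG CCT TAT AGT TAT GGA ATA GAA TAG GGA ATG TAA — ATG at 42, stop TAA at 45 → 6 nt.
Frame 1 has an ORF of 3 codons (positions 25–33) ≥ 3, so yes.

yes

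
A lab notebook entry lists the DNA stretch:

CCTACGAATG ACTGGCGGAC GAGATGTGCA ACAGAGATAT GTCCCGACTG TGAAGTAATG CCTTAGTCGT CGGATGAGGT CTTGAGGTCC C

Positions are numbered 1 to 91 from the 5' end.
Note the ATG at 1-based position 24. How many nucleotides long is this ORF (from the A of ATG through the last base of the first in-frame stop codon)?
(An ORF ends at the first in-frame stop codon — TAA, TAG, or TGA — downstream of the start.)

Codons from position 24: ATG (24–26), TGC (27–29), AAC (30–32), AGA (33–35), GAT (36–38), ATG (39–41), TCC (42–44), CGA (45–47), CTG (48–50), TGA (51–53).
TGA is the first in-frame stop; ORF spans 24–53, 30 nucleotides.

30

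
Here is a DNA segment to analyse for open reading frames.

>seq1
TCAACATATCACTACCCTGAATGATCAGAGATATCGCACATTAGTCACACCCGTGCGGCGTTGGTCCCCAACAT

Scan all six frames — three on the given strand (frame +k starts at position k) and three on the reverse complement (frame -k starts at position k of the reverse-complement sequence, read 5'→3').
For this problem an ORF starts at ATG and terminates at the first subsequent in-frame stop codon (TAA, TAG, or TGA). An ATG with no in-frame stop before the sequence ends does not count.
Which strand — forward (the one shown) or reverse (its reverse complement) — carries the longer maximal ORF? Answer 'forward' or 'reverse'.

Reverse complement (5'→3'): ATGTTGGGGACCAACGCCGCACGGGTGTGACTAATGTGCGATATCTCTGATCATTCAGGGTAGTGATATGTTGA
Frame +1: TCA ACA TAT CAC TAC CCT GAA TGA TCA GAG ATA TCG CAC ATT AGT CAC ACC CGT GCG GCG TTG GTC CCC AAC — no ATG→stop ORF.
Frame +2: CAA CAT ATC ACT ACC CTG AAT GAT CAG AGA TAT CGC ACA TTA GTC ACA CCC GTG CGG CGT TGG TCC CCA ACA — no ATG→stop ORF.
Frame +3: AAC ATA TCA CTA CCC TGA ATG ATC AGA GAT ATC GCA CAT TAG TCA CAC CCG TGC GGC GTT GGT CCC CAA CAT — ATG at 21, stop TAG at 42 → 24 nt.
Frame -1: ATG TTG GGG ACC AAC GCC GCA CGG GTG TGA CTA ATG TGC GAT ATC TCT GAT CAT TCA GGG TAG TGA TAT GTT — ATG at 1, stop TGA at 28 → 30 nt; ATG at 34, stop TAG at 61 → 30 nt.
Frame -2: TGT TGG GGA CCA ACG CCG CAC GGG TGT GAC TAA TGT GCG ATA TCT CTG ATC ATT CAG GGT AGT GAT ATG TTG — no ATG→stop ORF.
Frame -3: GTT GGG GAC CAA CGC CGC ACG GGT GTG ACT AAT GTG CGA TAT CTC TGA TCA TTC AGG GTA GTG ATA TGT TGA — no ATG→stop ORF.
Forward-strand max 24 nt; reverse-strand max 30 nt. The reverse strand has the longer ORF.

reverse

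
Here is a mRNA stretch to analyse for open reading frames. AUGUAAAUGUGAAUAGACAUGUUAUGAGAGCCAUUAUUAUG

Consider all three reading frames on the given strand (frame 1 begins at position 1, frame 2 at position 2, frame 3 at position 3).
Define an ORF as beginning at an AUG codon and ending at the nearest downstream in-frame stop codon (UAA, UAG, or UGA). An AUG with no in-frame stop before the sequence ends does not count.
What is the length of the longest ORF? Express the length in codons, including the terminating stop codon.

3

Frame 1: AUG UAA AUG UGA AUA GAC AUG UUA UGA GAG CCA UUA UUA — AUG at 1, stop UAA at 4 → 6 nt; AUG at 7, stop UGA at 10 → 6 nt; AUG at 19, stop UGA at 25 → 9 nt.
Frame 2: UGU AAA UGU GAA UAG ACA UGU UAU GAG AGC CAU UAU UAU — no AUG→stop ORF.
Frame 3: GUA AAU GUG AAU AGA CAU GUU AUG AGA GCC AUU AUU AUG — no AUG→stop ORF.
Longest: frame 1, positions 19–27, 9 nt = 3 codons = 2 aa. → 3 codons.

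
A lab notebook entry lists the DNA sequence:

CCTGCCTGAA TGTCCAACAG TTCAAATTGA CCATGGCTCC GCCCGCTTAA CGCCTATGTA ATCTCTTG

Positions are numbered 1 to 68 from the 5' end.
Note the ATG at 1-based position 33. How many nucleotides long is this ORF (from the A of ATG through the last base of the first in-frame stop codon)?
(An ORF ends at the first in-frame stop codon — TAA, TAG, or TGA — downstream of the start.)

Codons from position 33: ATG (33–35), GCT (36–38), CCG (39–41), CCC (42–44), GCT (45–47), TAA (48–50).
TAA is the first in-frame stop; ORF spans 33–50, 18 nucleotides.

18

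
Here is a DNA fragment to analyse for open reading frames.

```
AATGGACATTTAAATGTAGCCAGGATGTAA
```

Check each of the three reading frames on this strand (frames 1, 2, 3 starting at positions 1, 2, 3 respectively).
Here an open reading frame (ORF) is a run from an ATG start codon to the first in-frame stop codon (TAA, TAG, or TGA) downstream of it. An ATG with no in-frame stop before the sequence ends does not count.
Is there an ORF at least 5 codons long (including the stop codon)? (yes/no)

Frame 1: AAT GGA CAT TTA AAT GTA GCC AGG ATG TAA — ATG at 25, stop TAA at 28 → 6 nt.
Frame 2: ATG GAC ATT TAA ATG TAG CCA GGA TGT — ATG at 2, stop TAA at 11 → 12 nt; ATG at 14, stop TAG at 17 → 6 nt.
Frame 3: TGG ACA TTT AAA TGT AGC CAG GAT GTA — no ATG→stop ORF.
Largest ORF found is 4 codons < 5, so no.

no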